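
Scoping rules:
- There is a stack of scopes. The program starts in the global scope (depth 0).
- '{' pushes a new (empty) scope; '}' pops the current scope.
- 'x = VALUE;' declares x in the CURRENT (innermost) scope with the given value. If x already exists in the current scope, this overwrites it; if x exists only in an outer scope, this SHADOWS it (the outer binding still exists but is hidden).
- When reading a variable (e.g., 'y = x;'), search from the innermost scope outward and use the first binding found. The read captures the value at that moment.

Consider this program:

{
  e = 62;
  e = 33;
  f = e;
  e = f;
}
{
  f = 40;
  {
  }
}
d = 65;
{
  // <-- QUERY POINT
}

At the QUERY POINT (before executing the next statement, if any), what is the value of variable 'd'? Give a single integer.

Answer: 65

Derivation:
Step 1: enter scope (depth=1)
Step 2: declare e=62 at depth 1
Step 3: declare e=33 at depth 1
Step 4: declare f=(read e)=33 at depth 1
Step 5: declare e=(read f)=33 at depth 1
Step 6: exit scope (depth=0)
Step 7: enter scope (depth=1)
Step 8: declare f=40 at depth 1
Step 9: enter scope (depth=2)
Step 10: exit scope (depth=1)
Step 11: exit scope (depth=0)
Step 12: declare d=65 at depth 0
Step 13: enter scope (depth=1)
Visible at query point: d=65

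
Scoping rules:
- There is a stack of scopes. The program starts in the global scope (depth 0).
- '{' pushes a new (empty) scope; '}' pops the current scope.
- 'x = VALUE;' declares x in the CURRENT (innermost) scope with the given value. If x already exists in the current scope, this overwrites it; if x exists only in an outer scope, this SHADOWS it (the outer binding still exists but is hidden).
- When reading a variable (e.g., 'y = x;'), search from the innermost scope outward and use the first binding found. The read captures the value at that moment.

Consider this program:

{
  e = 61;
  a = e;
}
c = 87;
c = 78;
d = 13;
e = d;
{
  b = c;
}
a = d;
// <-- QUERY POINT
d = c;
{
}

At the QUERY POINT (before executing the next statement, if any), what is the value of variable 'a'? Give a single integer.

Answer: 13

Derivation:
Step 1: enter scope (depth=1)
Step 2: declare e=61 at depth 1
Step 3: declare a=(read e)=61 at depth 1
Step 4: exit scope (depth=0)
Step 5: declare c=87 at depth 0
Step 6: declare c=78 at depth 0
Step 7: declare d=13 at depth 0
Step 8: declare e=(read d)=13 at depth 0
Step 9: enter scope (depth=1)
Step 10: declare b=(read c)=78 at depth 1
Step 11: exit scope (depth=0)
Step 12: declare a=(read d)=13 at depth 0
Visible at query point: a=13 c=78 d=13 e=13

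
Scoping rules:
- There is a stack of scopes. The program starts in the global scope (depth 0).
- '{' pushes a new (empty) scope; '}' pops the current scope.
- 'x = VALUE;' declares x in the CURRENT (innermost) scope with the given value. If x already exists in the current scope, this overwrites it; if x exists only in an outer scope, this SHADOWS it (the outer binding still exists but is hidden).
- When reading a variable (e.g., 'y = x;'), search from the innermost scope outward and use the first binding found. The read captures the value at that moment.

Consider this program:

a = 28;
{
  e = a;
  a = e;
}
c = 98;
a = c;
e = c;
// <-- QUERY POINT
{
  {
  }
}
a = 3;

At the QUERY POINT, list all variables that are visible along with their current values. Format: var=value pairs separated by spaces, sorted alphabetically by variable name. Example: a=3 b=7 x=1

Step 1: declare a=28 at depth 0
Step 2: enter scope (depth=1)
Step 3: declare e=(read a)=28 at depth 1
Step 4: declare a=(read e)=28 at depth 1
Step 5: exit scope (depth=0)
Step 6: declare c=98 at depth 0
Step 7: declare a=(read c)=98 at depth 0
Step 8: declare e=(read c)=98 at depth 0
Visible at query point: a=98 c=98 e=98

Answer: a=98 c=98 e=98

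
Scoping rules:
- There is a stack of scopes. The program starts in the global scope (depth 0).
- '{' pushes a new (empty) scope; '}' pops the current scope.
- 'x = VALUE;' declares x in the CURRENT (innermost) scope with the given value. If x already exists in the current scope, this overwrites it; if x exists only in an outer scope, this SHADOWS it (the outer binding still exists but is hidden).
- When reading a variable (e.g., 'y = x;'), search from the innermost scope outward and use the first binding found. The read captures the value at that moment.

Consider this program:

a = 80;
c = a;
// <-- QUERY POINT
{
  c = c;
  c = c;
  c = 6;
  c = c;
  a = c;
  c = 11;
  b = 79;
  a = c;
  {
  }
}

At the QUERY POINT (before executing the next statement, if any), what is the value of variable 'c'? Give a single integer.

Answer: 80

Derivation:
Step 1: declare a=80 at depth 0
Step 2: declare c=(read a)=80 at depth 0
Visible at query point: a=80 c=80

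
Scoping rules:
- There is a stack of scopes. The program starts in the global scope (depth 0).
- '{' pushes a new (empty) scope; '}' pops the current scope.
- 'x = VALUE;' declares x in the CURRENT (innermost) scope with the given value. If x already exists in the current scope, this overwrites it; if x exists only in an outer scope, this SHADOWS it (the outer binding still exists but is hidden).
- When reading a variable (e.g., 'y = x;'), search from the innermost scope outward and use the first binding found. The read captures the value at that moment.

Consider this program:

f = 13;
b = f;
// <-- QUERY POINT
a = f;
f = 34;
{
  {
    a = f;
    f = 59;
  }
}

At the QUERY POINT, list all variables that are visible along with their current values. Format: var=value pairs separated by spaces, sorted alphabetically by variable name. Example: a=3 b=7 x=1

Answer: b=13 f=13

Derivation:
Step 1: declare f=13 at depth 0
Step 2: declare b=(read f)=13 at depth 0
Visible at query point: b=13 f=13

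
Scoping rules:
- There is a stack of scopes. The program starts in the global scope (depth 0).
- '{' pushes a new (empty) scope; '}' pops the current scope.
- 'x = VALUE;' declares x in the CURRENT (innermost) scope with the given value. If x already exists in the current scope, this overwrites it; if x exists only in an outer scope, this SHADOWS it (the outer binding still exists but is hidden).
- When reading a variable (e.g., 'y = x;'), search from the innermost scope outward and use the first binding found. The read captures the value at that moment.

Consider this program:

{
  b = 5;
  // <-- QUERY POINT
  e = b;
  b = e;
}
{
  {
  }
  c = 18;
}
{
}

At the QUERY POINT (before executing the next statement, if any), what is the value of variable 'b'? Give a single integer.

Answer: 5

Derivation:
Step 1: enter scope (depth=1)
Step 2: declare b=5 at depth 1
Visible at query point: b=5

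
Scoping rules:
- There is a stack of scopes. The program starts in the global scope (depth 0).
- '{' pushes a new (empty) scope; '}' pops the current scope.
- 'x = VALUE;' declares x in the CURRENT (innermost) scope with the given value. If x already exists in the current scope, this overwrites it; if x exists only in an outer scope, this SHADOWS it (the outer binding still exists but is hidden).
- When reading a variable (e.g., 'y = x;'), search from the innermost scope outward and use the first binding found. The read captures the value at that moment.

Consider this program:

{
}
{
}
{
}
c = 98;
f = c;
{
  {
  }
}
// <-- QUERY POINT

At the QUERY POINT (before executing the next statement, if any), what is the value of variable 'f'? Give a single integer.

Answer: 98

Derivation:
Step 1: enter scope (depth=1)
Step 2: exit scope (depth=0)
Step 3: enter scope (depth=1)
Step 4: exit scope (depth=0)
Step 5: enter scope (depth=1)
Step 6: exit scope (depth=0)
Step 7: declare c=98 at depth 0
Step 8: declare f=(read c)=98 at depth 0
Step 9: enter scope (depth=1)
Step 10: enter scope (depth=2)
Step 11: exit scope (depth=1)
Step 12: exit scope (depth=0)
Visible at query point: c=98 f=98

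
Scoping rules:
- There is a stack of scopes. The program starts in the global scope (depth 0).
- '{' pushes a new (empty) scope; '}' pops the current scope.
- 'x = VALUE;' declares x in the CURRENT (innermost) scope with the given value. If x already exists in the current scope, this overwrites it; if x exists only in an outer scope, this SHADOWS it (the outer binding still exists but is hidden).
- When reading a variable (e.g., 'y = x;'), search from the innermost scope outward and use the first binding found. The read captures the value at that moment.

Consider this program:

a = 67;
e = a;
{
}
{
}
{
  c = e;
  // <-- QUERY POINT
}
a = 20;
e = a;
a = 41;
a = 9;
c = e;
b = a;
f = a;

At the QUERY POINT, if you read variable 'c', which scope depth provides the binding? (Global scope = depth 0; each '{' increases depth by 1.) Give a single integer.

Step 1: declare a=67 at depth 0
Step 2: declare e=(read a)=67 at depth 0
Step 3: enter scope (depth=1)
Step 4: exit scope (depth=0)
Step 5: enter scope (depth=1)
Step 6: exit scope (depth=0)
Step 7: enter scope (depth=1)
Step 8: declare c=(read e)=67 at depth 1
Visible at query point: a=67 c=67 e=67

Answer: 1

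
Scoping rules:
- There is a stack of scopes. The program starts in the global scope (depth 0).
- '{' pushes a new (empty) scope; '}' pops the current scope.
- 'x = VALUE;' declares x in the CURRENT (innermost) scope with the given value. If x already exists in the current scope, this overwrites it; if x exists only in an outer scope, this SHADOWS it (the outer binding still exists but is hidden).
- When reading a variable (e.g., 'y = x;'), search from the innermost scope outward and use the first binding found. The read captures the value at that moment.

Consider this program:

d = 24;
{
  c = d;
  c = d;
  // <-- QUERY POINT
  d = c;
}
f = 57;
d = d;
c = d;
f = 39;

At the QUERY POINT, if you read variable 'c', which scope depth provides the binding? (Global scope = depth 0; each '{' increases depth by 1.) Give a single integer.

Step 1: declare d=24 at depth 0
Step 2: enter scope (depth=1)
Step 3: declare c=(read d)=24 at depth 1
Step 4: declare c=(read d)=24 at depth 1
Visible at query point: c=24 d=24

Answer: 1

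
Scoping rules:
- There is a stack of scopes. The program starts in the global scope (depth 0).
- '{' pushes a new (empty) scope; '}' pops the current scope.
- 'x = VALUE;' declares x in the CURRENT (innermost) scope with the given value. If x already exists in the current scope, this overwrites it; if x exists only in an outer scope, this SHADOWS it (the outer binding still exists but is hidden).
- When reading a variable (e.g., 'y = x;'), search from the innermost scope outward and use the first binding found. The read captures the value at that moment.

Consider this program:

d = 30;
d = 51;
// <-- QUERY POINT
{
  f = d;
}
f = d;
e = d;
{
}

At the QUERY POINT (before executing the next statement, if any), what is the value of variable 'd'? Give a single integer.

Step 1: declare d=30 at depth 0
Step 2: declare d=51 at depth 0
Visible at query point: d=51

Answer: 51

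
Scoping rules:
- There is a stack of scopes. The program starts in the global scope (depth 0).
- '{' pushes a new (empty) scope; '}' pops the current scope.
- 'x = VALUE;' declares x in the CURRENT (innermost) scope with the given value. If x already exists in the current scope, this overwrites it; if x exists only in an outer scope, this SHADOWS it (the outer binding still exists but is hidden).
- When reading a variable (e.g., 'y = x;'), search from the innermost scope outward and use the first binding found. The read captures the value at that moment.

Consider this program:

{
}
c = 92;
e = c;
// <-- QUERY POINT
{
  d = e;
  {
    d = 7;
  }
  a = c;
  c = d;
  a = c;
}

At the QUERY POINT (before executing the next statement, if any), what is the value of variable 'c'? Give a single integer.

Answer: 92

Derivation:
Step 1: enter scope (depth=1)
Step 2: exit scope (depth=0)
Step 3: declare c=92 at depth 0
Step 4: declare e=(read c)=92 at depth 0
Visible at query point: c=92 e=92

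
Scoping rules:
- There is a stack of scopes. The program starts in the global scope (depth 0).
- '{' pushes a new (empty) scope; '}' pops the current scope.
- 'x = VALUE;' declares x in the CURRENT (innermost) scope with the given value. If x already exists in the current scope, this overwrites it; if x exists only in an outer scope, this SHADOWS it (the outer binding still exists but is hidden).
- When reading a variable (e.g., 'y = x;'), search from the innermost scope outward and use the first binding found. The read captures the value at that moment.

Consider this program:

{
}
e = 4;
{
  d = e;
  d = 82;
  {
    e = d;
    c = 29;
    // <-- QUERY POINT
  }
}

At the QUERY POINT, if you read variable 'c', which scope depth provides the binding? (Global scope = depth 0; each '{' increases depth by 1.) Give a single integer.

Step 1: enter scope (depth=1)
Step 2: exit scope (depth=0)
Step 3: declare e=4 at depth 0
Step 4: enter scope (depth=1)
Step 5: declare d=(read e)=4 at depth 1
Step 6: declare d=82 at depth 1
Step 7: enter scope (depth=2)
Step 8: declare e=(read d)=82 at depth 2
Step 9: declare c=29 at depth 2
Visible at query point: c=29 d=82 e=82

Answer: 2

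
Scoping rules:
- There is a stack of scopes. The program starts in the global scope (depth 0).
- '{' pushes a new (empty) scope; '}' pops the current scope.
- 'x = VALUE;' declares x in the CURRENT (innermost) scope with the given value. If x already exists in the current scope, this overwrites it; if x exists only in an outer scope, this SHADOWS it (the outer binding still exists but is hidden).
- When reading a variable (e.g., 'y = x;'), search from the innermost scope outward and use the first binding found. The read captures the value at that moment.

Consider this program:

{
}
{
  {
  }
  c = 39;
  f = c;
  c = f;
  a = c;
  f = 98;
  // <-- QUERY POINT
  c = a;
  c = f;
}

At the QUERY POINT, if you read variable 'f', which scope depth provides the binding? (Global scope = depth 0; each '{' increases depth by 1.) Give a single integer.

Step 1: enter scope (depth=1)
Step 2: exit scope (depth=0)
Step 3: enter scope (depth=1)
Step 4: enter scope (depth=2)
Step 5: exit scope (depth=1)
Step 6: declare c=39 at depth 1
Step 7: declare f=(read c)=39 at depth 1
Step 8: declare c=(read f)=39 at depth 1
Step 9: declare a=(read c)=39 at depth 1
Step 10: declare f=98 at depth 1
Visible at query point: a=39 c=39 f=98

Answer: 1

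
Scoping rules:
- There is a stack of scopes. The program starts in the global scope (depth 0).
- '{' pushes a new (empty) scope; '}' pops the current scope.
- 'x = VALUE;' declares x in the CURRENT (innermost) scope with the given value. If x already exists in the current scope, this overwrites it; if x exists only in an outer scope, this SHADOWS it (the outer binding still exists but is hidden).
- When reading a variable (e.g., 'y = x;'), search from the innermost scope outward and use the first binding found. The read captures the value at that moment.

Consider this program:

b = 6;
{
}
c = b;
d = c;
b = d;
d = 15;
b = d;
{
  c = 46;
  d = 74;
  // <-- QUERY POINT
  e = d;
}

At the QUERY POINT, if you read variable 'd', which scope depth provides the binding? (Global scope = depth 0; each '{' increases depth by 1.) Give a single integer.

Step 1: declare b=6 at depth 0
Step 2: enter scope (depth=1)
Step 3: exit scope (depth=0)
Step 4: declare c=(read b)=6 at depth 0
Step 5: declare d=(read c)=6 at depth 0
Step 6: declare b=(read d)=6 at depth 0
Step 7: declare d=15 at depth 0
Step 8: declare b=(read d)=15 at depth 0
Step 9: enter scope (depth=1)
Step 10: declare c=46 at depth 1
Step 11: declare d=74 at depth 1
Visible at query point: b=15 c=46 d=74

Answer: 1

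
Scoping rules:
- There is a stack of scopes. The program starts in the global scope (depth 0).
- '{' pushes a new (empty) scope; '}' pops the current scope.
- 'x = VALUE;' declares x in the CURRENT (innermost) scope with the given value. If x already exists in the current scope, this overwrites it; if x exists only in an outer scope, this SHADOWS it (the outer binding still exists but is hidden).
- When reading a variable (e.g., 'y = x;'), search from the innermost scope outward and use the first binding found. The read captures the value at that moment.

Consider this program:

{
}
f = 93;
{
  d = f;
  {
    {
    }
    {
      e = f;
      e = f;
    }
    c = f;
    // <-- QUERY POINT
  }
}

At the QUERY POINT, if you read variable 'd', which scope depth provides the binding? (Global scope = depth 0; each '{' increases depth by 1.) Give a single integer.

Answer: 1

Derivation:
Step 1: enter scope (depth=1)
Step 2: exit scope (depth=0)
Step 3: declare f=93 at depth 0
Step 4: enter scope (depth=1)
Step 5: declare d=(read f)=93 at depth 1
Step 6: enter scope (depth=2)
Step 7: enter scope (depth=3)
Step 8: exit scope (depth=2)
Step 9: enter scope (depth=3)
Step 10: declare e=(read f)=93 at depth 3
Step 11: declare e=(read f)=93 at depth 3
Step 12: exit scope (depth=2)
Step 13: declare c=(read f)=93 at depth 2
Visible at query point: c=93 d=93 f=93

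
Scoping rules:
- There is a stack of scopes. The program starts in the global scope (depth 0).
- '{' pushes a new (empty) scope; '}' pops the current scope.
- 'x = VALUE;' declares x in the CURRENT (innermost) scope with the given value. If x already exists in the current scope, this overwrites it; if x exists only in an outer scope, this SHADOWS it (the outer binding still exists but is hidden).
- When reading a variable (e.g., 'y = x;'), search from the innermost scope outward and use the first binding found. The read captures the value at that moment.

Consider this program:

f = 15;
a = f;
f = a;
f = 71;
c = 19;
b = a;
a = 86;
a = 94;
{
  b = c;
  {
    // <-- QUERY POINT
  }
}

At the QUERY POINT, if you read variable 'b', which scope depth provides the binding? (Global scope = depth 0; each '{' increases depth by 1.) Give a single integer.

Answer: 1

Derivation:
Step 1: declare f=15 at depth 0
Step 2: declare a=(read f)=15 at depth 0
Step 3: declare f=(read a)=15 at depth 0
Step 4: declare f=71 at depth 0
Step 5: declare c=19 at depth 0
Step 6: declare b=(read a)=15 at depth 0
Step 7: declare a=86 at depth 0
Step 8: declare a=94 at depth 0
Step 9: enter scope (depth=1)
Step 10: declare b=(read c)=19 at depth 1
Step 11: enter scope (depth=2)
Visible at query point: a=94 b=19 c=19 f=71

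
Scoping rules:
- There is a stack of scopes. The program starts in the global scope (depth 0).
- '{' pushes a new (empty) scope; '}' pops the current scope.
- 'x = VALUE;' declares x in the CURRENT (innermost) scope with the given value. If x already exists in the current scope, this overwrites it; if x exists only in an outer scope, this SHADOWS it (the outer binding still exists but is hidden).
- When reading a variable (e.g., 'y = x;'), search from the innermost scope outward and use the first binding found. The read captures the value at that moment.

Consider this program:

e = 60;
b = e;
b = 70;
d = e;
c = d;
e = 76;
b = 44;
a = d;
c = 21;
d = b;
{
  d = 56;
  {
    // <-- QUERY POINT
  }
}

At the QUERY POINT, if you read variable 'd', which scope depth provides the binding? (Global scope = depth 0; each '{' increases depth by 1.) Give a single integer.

Answer: 1

Derivation:
Step 1: declare e=60 at depth 0
Step 2: declare b=(read e)=60 at depth 0
Step 3: declare b=70 at depth 0
Step 4: declare d=(read e)=60 at depth 0
Step 5: declare c=(read d)=60 at depth 0
Step 6: declare e=76 at depth 0
Step 7: declare b=44 at depth 0
Step 8: declare a=(read d)=60 at depth 0
Step 9: declare c=21 at depth 0
Step 10: declare d=(read b)=44 at depth 0
Step 11: enter scope (depth=1)
Step 12: declare d=56 at depth 1
Step 13: enter scope (depth=2)
Visible at query point: a=60 b=44 c=21 d=56 e=76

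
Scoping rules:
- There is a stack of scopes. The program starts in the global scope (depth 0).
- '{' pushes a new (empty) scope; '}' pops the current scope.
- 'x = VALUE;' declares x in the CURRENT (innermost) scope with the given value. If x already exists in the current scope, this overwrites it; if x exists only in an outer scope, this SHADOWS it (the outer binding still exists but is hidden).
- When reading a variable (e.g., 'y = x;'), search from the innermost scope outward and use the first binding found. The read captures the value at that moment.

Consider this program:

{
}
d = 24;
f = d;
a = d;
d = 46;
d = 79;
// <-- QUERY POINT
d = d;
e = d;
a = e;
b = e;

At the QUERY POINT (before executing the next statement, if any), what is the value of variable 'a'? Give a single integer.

Answer: 24

Derivation:
Step 1: enter scope (depth=1)
Step 2: exit scope (depth=0)
Step 3: declare d=24 at depth 0
Step 4: declare f=(read d)=24 at depth 0
Step 5: declare a=(read d)=24 at depth 0
Step 6: declare d=46 at depth 0
Step 7: declare d=79 at depth 0
Visible at query point: a=24 d=79 f=24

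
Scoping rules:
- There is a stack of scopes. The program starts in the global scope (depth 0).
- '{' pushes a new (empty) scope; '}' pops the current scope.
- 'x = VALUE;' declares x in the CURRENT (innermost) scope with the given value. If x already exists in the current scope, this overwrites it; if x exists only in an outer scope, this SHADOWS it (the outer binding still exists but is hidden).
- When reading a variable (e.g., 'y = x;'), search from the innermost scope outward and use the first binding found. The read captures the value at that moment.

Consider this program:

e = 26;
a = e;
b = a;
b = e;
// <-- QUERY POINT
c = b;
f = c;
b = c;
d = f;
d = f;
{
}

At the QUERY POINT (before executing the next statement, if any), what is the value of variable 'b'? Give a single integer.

Answer: 26

Derivation:
Step 1: declare e=26 at depth 0
Step 2: declare a=(read e)=26 at depth 0
Step 3: declare b=(read a)=26 at depth 0
Step 4: declare b=(read e)=26 at depth 0
Visible at query point: a=26 b=26 e=26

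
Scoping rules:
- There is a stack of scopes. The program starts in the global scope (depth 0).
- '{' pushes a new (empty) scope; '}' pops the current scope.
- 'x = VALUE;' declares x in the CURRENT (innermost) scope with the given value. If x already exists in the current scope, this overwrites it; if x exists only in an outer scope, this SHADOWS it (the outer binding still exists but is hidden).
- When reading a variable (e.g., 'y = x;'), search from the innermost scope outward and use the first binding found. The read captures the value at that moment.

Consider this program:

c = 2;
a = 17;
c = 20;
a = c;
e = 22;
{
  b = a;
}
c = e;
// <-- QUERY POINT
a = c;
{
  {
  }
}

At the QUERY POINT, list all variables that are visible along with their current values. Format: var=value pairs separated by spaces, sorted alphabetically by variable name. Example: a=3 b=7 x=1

Step 1: declare c=2 at depth 0
Step 2: declare a=17 at depth 0
Step 3: declare c=20 at depth 0
Step 4: declare a=(read c)=20 at depth 0
Step 5: declare e=22 at depth 0
Step 6: enter scope (depth=1)
Step 7: declare b=(read a)=20 at depth 1
Step 8: exit scope (depth=0)
Step 9: declare c=(read e)=22 at depth 0
Visible at query point: a=20 c=22 e=22

Answer: a=20 c=22 e=22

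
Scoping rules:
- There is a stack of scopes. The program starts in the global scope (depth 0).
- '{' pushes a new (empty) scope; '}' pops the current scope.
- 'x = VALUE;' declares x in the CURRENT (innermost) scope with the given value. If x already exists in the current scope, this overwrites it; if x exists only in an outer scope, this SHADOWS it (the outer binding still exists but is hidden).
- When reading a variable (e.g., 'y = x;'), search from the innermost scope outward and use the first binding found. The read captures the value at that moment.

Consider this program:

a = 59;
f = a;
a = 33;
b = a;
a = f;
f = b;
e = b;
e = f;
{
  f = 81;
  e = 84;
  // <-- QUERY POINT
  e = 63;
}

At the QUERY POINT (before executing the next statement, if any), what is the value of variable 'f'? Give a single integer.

Step 1: declare a=59 at depth 0
Step 2: declare f=(read a)=59 at depth 0
Step 3: declare a=33 at depth 0
Step 4: declare b=(read a)=33 at depth 0
Step 5: declare a=(read f)=59 at depth 0
Step 6: declare f=(read b)=33 at depth 0
Step 7: declare e=(read b)=33 at depth 0
Step 8: declare e=(read f)=33 at depth 0
Step 9: enter scope (depth=1)
Step 10: declare f=81 at depth 1
Step 11: declare e=84 at depth 1
Visible at query point: a=59 b=33 e=84 f=81

Answer: 81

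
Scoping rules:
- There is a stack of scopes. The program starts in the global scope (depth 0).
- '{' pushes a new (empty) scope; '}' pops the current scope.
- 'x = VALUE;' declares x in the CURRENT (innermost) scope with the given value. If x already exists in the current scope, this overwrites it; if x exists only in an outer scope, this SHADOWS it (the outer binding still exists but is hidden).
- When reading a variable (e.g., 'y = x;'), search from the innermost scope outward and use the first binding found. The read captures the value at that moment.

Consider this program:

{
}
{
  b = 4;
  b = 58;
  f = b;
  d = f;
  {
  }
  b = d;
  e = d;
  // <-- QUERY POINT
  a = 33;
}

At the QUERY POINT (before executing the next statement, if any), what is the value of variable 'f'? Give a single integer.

Step 1: enter scope (depth=1)
Step 2: exit scope (depth=0)
Step 3: enter scope (depth=1)
Step 4: declare b=4 at depth 1
Step 5: declare b=58 at depth 1
Step 6: declare f=(read b)=58 at depth 1
Step 7: declare d=(read f)=58 at depth 1
Step 8: enter scope (depth=2)
Step 9: exit scope (depth=1)
Step 10: declare b=(read d)=58 at depth 1
Step 11: declare e=(read d)=58 at depth 1
Visible at query point: b=58 d=58 e=58 f=58

Answer: 58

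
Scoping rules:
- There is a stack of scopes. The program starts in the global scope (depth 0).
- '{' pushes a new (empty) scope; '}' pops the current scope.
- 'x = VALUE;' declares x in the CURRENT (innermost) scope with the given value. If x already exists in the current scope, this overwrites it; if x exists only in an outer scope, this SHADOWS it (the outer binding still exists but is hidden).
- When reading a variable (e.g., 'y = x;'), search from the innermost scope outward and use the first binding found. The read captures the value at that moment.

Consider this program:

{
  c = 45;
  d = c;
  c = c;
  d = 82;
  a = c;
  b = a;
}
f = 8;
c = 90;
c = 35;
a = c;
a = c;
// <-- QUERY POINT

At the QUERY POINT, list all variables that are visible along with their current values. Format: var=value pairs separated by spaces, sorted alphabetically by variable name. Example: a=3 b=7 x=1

Answer: a=35 c=35 f=8

Derivation:
Step 1: enter scope (depth=1)
Step 2: declare c=45 at depth 1
Step 3: declare d=(read c)=45 at depth 1
Step 4: declare c=(read c)=45 at depth 1
Step 5: declare d=82 at depth 1
Step 6: declare a=(read c)=45 at depth 1
Step 7: declare b=(read a)=45 at depth 1
Step 8: exit scope (depth=0)
Step 9: declare f=8 at depth 0
Step 10: declare c=90 at depth 0
Step 11: declare c=35 at depth 0
Step 12: declare a=(read c)=35 at depth 0
Step 13: declare a=(read c)=35 at depth 0
Visible at query point: a=35 c=35 f=8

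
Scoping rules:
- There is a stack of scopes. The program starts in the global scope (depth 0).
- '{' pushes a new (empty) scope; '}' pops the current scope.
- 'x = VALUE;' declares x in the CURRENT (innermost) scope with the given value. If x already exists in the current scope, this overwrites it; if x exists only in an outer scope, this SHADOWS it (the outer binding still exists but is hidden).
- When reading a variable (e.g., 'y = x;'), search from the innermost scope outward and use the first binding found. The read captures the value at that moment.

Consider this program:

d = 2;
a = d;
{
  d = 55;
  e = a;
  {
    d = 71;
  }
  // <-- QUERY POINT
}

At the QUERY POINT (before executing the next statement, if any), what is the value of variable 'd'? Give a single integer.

Step 1: declare d=2 at depth 0
Step 2: declare a=(read d)=2 at depth 0
Step 3: enter scope (depth=1)
Step 4: declare d=55 at depth 1
Step 5: declare e=(read a)=2 at depth 1
Step 6: enter scope (depth=2)
Step 7: declare d=71 at depth 2
Step 8: exit scope (depth=1)
Visible at query point: a=2 d=55 e=2

Answer: 55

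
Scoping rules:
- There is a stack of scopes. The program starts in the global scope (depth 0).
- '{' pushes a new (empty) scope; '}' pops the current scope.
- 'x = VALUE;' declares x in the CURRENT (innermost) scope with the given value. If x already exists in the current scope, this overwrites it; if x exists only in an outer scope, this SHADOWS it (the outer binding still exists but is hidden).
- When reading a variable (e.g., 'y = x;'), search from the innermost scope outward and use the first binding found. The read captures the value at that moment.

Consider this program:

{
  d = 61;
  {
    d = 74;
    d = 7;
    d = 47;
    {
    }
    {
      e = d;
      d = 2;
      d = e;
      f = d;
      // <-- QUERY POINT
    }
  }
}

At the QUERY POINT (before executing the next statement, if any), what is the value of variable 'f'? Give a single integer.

Step 1: enter scope (depth=1)
Step 2: declare d=61 at depth 1
Step 3: enter scope (depth=2)
Step 4: declare d=74 at depth 2
Step 5: declare d=7 at depth 2
Step 6: declare d=47 at depth 2
Step 7: enter scope (depth=3)
Step 8: exit scope (depth=2)
Step 9: enter scope (depth=3)
Step 10: declare e=(read d)=47 at depth 3
Step 11: declare d=2 at depth 3
Step 12: declare d=(read e)=47 at depth 3
Step 13: declare f=(read d)=47 at depth 3
Visible at query point: d=47 e=47 f=47

Answer: 47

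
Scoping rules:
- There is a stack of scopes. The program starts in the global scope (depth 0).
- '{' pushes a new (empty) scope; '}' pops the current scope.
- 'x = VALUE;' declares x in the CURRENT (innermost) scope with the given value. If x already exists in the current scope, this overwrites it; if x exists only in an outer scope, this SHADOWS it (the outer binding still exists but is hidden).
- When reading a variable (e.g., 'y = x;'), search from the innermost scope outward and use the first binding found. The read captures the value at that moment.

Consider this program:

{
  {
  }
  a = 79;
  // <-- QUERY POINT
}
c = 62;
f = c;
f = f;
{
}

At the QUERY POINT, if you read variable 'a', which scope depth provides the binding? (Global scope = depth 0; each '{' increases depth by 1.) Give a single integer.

Answer: 1

Derivation:
Step 1: enter scope (depth=1)
Step 2: enter scope (depth=2)
Step 3: exit scope (depth=1)
Step 4: declare a=79 at depth 1
Visible at query point: a=79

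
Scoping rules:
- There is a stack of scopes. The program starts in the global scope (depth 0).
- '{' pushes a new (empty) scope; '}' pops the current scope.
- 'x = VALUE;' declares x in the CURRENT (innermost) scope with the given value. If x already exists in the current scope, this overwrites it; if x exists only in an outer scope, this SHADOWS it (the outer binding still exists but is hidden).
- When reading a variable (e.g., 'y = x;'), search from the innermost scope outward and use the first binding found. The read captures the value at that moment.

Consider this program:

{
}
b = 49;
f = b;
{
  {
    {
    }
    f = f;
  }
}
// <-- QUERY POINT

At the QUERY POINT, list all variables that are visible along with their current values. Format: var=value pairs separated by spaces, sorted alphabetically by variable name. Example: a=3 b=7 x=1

Answer: b=49 f=49

Derivation:
Step 1: enter scope (depth=1)
Step 2: exit scope (depth=0)
Step 3: declare b=49 at depth 0
Step 4: declare f=(read b)=49 at depth 0
Step 5: enter scope (depth=1)
Step 6: enter scope (depth=2)
Step 7: enter scope (depth=3)
Step 8: exit scope (depth=2)
Step 9: declare f=(read f)=49 at depth 2
Step 10: exit scope (depth=1)
Step 11: exit scope (depth=0)
Visible at query point: b=49 f=49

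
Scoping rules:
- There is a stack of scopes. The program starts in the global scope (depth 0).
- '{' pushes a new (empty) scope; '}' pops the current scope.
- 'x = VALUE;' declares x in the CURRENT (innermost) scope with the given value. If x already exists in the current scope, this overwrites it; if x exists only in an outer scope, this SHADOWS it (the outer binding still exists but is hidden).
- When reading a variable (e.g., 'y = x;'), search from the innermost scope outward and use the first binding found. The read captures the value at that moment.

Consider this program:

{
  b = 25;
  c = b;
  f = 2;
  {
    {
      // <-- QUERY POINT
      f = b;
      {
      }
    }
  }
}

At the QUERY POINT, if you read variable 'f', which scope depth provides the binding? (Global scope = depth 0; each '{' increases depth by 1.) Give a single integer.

Answer: 1

Derivation:
Step 1: enter scope (depth=1)
Step 2: declare b=25 at depth 1
Step 3: declare c=(read b)=25 at depth 1
Step 4: declare f=2 at depth 1
Step 5: enter scope (depth=2)
Step 6: enter scope (depth=3)
Visible at query point: b=25 c=25 f=2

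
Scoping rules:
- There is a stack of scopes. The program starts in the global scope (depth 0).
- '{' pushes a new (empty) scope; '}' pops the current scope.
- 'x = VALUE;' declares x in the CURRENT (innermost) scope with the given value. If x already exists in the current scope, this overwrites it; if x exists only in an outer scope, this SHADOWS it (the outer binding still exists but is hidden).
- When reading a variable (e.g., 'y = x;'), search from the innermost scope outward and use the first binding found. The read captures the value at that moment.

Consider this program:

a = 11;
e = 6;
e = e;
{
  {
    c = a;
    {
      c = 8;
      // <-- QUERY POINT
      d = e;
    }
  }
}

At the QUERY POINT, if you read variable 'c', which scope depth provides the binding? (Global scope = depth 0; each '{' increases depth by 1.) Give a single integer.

Step 1: declare a=11 at depth 0
Step 2: declare e=6 at depth 0
Step 3: declare e=(read e)=6 at depth 0
Step 4: enter scope (depth=1)
Step 5: enter scope (depth=2)
Step 6: declare c=(read a)=11 at depth 2
Step 7: enter scope (depth=3)
Step 8: declare c=8 at depth 3
Visible at query point: a=11 c=8 e=6

Answer: 3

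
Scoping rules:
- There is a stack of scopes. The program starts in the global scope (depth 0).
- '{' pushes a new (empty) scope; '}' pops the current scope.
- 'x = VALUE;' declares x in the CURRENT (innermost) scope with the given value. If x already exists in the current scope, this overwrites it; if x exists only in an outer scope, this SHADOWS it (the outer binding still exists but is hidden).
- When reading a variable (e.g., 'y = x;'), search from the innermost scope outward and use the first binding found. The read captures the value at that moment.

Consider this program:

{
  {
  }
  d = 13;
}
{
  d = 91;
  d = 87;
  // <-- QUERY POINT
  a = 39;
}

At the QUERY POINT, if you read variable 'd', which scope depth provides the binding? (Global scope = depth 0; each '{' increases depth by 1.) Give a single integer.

Step 1: enter scope (depth=1)
Step 2: enter scope (depth=2)
Step 3: exit scope (depth=1)
Step 4: declare d=13 at depth 1
Step 5: exit scope (depth=0)
Step 6: enter scope (depth=1)
Step 7: declare d=91 at depth 1
Step 8: declare d=87 at depth 1
Visible at query point: d=87

Answer: 1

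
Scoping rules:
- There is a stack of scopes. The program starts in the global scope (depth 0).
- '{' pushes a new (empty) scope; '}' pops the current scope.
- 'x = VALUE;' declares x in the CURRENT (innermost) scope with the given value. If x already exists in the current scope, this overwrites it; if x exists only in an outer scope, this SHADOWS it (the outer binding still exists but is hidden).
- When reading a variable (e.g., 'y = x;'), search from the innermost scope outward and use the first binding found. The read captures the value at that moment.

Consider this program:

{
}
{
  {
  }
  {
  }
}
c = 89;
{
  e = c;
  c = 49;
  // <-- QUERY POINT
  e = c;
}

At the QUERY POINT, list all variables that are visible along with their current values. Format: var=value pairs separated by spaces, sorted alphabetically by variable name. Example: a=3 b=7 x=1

Answer: c=49 e=89

Derivation:
Step 1: enter scope (depth=1)
Step 2: exit scope (depth=0)
Step 3: enter scope (depth=1)
Step 4: enter scope (depth=2)
Step 5: exit scope (depth=1)
Step 6: enter scope (depth=2)
Step 7: exit scope (depth=1)
Step 8: exit scope (depth=0)
Step 9: declare c=89 at depth 0
Step 10: enter scope (depth=1)
Step 11: declare e=(read c)=89 at depth 1
Step 12: declare c=49 at depth 1
Visible at query point: c=49 e=89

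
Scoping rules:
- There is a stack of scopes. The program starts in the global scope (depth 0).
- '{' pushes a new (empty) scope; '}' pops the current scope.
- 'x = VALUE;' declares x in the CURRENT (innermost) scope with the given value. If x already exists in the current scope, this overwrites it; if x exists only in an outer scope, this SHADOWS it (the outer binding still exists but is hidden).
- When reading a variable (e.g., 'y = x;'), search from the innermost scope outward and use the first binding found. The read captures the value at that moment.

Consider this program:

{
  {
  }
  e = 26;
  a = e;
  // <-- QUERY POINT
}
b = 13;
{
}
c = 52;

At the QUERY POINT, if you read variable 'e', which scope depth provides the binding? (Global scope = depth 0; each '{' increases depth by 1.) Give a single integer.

Answer: 1

Derivation:
Step 1: enter scope (depth=1)
Step 2: enter scope (depth=2)
Step 3: exit scope (depth=1)
Step 4: declare e=26 at depth 1
Step 5: declare a=(read e)=26 at depth 1
Visible at query point: a=26 e=26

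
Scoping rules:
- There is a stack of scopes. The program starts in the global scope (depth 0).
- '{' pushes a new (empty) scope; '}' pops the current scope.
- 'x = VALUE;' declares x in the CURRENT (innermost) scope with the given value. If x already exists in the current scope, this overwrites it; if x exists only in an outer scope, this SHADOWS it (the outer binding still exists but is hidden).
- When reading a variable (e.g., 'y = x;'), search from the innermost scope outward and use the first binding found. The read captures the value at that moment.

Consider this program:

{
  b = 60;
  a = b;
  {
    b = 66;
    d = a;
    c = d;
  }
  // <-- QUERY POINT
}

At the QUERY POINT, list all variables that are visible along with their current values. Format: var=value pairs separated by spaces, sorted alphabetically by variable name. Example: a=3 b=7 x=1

Answer: a=60 b=60

Derivation:
Step 1: enter scope (depth=1)
Step 2: declare b=60 at depth 1
Step 3: declare a=(read b)=60 at depth 1
Step 4: enter scope (depth=2)
Step 5: declare b=66 at depth 2
Step 6: declare d=(read a)=60 at depth 2
Step 7: declare c=(read d)=60 at depth 2
Step 8: exit scope (depth=1)
Visible at query point: a=60 b=60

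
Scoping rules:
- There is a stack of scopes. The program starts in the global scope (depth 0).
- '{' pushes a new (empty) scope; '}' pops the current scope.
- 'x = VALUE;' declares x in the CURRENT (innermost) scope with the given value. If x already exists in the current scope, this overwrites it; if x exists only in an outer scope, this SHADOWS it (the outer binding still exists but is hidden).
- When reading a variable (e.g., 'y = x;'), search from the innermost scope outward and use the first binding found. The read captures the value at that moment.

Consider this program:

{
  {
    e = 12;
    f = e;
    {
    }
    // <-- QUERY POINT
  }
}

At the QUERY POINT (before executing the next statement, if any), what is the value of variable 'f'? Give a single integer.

Step 1: enter scope (depth=1)
Step 2: enter scope (depth=2)
Step 3: declare e=12 at depth 2
Step 4: declare f=(read e)=12 at depth 2
Step 5: enter scope (depth=3)
Step 6: exit scope (depth=2)
Visible at query point: e=12 f=12

Answer: 12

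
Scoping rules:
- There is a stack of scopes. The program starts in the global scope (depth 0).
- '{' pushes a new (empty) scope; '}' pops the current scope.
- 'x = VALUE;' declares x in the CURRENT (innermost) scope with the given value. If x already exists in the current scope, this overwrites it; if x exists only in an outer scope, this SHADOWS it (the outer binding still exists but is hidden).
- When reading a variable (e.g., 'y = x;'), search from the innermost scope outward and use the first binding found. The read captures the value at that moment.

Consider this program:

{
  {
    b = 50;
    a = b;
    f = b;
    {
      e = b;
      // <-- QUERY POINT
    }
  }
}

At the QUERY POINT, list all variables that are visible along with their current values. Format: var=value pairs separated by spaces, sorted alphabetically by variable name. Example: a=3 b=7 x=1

Answer: a=50 b=50 e=50 f=50

Derivation:
Step 1: enter scope (depth=1)
Step 2: enter scope (depth=2)
Step 3: declare b=50 at depth 2
Step 4: declare a=(read b)=50 at depth 2
Step 5: declare f=(read b)=50 at depth 2
Step 6: enter scope (depth=3)
Step 7: declare e=(read b)=50 at depth 3
Visible at query point: a=50 b=50 e=50 f=50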